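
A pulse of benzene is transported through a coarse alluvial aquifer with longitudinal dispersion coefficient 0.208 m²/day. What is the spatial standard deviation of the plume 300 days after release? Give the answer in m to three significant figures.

11.2 m

Dispersive spreading gives a Gaussian with σ² = 2Dt; advection only shifts the center.
σ = √(2 × 0.208 × 300) = 11.2 m.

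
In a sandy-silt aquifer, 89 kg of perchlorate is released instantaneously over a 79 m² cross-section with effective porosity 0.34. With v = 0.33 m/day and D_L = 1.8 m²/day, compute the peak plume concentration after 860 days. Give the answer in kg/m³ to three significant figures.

The peak of an instantaneous 1D plume sits at x = vt; there the Gaussian factor is 1 and C_max = M/(n_e·A·√(4πDt)), where n_e·A is the pore area the mass is dissolved in.
√(4πDt) = √(4π × 1.8 × 860) = 139.5 m, so C_max = 89/(0.34 × 79 × 139.5) = 0.0238 kg/m³.

0.0238 kg/m³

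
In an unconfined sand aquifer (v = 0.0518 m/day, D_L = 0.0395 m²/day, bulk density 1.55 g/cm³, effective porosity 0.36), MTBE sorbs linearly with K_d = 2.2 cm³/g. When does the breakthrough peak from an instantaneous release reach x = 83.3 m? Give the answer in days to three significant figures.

16700 days

Retardation factor R = 1 + ρ_b·K_d/n = 1 + 1.55 × 2.2/0.36 = 10.47.
Sorption retards both mechanisms: v_R = v/R = 0.004947 m/day, D_R = D/R = 0.003773 m²/day.
Peak time from v_R²t² + 2D_R t − x² = 0: t = (√(D_R² + v_R²x²) − D_R)/v_R².
√(D_R² + v_R²x²) = √(0.003773² + 0.004947² × 83.3²) = 0.4121; v_R² = 2.447e-05.
t = (0.4121 − 0.003773)/2.447e-05 = 16700 days.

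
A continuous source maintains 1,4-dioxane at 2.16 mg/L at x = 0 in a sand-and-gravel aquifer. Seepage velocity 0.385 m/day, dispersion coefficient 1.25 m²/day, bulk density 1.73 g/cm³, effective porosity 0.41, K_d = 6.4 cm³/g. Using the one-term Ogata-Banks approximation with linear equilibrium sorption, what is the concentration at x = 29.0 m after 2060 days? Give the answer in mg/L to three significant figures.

Retardation factor R = 1 + ρ_b·K_d/n = 1 + 1.73 × 6.4/0.41 = 28.00.
Sorption retards both mechanisms: v_R = v/R = 0.01375 m/day, D_R = D/R = 0.04464 m²/day.
v_R·t = 0.01375 × 2060 = 28.325 m; 2√(D_R t) = 19.18 m; argument = (29.0 − 28.325)/19.18 = 0.03519.
C = C₀ × ½·erfc(0.03519) = 2.16 × 0.4802 = 1.04 mg/L.

1.04 mg/L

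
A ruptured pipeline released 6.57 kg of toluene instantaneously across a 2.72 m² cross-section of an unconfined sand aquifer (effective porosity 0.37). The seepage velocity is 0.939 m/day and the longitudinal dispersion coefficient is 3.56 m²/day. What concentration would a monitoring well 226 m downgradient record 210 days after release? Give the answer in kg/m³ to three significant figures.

0.0510 kg/m³

For an instantaneous plane source, C(x,t) = M/(n_e·A·√(4πDt)) · exp(−(x−vt)²/(4Dt)), with n_e·A the pore (flow) area.
Plume center vt = 0.939 × 210 = 197.19 m, so the well at 226 m is 28.81 m downgradient of the peak.
√(4πDt) = 96.93 m, giving peak height M/(n_e·A·√(4πDt)) = 6.57/(0.37 × 2.72 × 96.93) = 0.06735 kg/m³.
(x−vt)²/(4Dt) = (28.81)²/(4 × 3.56 × 210) = 0.2776; exp(−0.2776) = 0.7576.
C = 0.06735 × 0.7576 = 0.0510 kg/m³.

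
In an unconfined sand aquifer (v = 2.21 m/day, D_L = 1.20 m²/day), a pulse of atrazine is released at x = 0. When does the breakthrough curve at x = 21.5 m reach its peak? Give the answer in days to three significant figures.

9.49 days

For the 1D instantaneous-source solution, setting ∂C/∂t = 0 at fixed x gives v²t² + 2Dt − x² = 0, so t = (√(D² + v²x²) − D)/v².
√(D² + v²x²) = √(1.20² + 2.21² × 21.5²) = 47.53; v² = 4.8841.
t = (47.53 − 1.20)/4.8841 = 9.49 days (vs. the pure-advection estimate x/v = 9.73 d).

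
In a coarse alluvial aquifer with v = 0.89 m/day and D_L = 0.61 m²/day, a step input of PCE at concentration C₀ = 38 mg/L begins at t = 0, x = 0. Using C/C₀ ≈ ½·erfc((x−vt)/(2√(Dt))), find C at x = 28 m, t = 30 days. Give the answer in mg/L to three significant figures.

For a continuous step input, C/C₀ ≈ ½·erfc((x−vt)/(2√(Dt))).
vt = 0.89 × 30 = 26.7 m and 2√(Dt) = 2√(0.61 × 30) = 8.556 m.
Argument (x−vt)/(2√(Dt)) = (28 − 26.7)/8.556 = 0.1519; ½·erfc(0.1519) = 0.4150.
C = 38 × 0.4150 = 15.8 mg/L.

15.8 mg/L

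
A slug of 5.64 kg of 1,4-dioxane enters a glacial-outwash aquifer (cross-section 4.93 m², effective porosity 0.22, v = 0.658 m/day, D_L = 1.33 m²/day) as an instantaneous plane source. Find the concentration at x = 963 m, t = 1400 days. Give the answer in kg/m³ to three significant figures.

For an instantaneous plane source, C(x,t) = M/(n_e·A·√(4πDt)) · exp(−(x−vt)²/(4Dt)), with n_e·A the pore (flow) area.
Plume center vt = 0.658 × 1400 = 921.2 m, so the well at 963 m is 41.8 m downgradient of the peak.
√(4πDt) = 153.0 m, giving peak height M/(n_e·A·√(4πDt)) = 5.64/(0.22 × 4.93 × 153.0) = 0.03399 kg/m³.
(x−vt)²/(4Dt) = (41.8)²/(4 × 1.33 × 1400) = 0.2346; exp(−0.2346) = 0.7909.
C = 0.03399 × 0.7909 = 0.0269 kg/m³.

0.0269 kg/m³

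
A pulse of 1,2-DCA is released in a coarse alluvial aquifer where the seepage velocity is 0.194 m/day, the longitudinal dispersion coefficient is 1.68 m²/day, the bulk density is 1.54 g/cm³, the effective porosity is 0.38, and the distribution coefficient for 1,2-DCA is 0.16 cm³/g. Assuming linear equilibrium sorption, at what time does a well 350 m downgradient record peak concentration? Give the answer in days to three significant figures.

2900 days

Retardation factor R = 1 + ρ_b·K_d/n = 1 + 1.54 × 0.16/0.38 = 1.648.
Sorption retards both mechanisms: v_R = v/R = 0.1177 m/day, D_R = D/R = 1.019 m²/day.
Peak time from v_R²t² + 2D_R t − x² = 0: t = (√(D_R² + v_R²x²) − D_R)/v_R².
√(D_R² + v_R²x²) = √(1.019² + 0.1177² × 350²) = 41.21; v_R² = 0.01385.
t = (41.21 − 1.019)/0.01385 = 2900 days.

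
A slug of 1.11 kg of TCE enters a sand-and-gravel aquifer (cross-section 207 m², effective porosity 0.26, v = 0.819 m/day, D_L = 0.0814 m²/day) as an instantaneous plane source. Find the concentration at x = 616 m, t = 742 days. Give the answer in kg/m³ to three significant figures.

For an instantaneous plane source, C(x,t) = M/(n_e·A·√(4πDt)) · exp(−(x−vt)²/(4Dt)), with n_e·A the pore (flow) area.
Plume center vt = 0.819 × 742 = 607.698 m, so the well at 616 m is 8.302 m downgradient of the peak.
√(4πDt) = 27.55 m, giving peak height M/(n_e·A·√(4πDt)) = 1.11/(0.26 × 207 × 27.55) = 0.0007486 kg/m³.
(x−vt)²/(4Dt) = (8.302)²/(4 × 0.0814 × 742) = 0.2853; exp(−0.2853) = 0.7518.
C = 0.0007486 × 0.7518 = 0.000563 kg/m³.

0.000563 kg/m³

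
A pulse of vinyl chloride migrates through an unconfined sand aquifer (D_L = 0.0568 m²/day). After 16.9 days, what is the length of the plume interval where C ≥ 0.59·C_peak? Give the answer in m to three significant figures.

2.85 m

The plume is Gaussian with σ = √(2Dt) = √(2 × 0.0568 × 16.9) = 1.386 m.
C/C_peak = exp(−Δx²/(2σ²)) = 0.59 ⇒ Δx = σ·√(−2 ln 0.59) = 1.386 × 1.027 = 1.423 m.
Width = 2Δx = 2.85 m.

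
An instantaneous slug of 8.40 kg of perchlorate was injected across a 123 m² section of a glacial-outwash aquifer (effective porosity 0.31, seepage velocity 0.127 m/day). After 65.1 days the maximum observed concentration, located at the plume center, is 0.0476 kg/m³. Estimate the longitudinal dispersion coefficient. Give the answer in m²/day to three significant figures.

0.0262 m²/day

At the plume center C_max = M/(n_e·A·√(4πDt)), so D = M²/(4πt·(n_e·A·C_max)²).
n_e·A·C_max = 0.31 × 123 × 0.0476 = 1.815 kg/m.
D = 8.40²/(4π × 65.1 × 1.815²) = 0.0262 m²/day.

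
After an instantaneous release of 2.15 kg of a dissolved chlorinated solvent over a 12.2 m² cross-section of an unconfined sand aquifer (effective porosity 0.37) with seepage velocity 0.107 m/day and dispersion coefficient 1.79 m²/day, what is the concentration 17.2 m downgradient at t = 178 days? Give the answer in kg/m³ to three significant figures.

0.00751 kg/m³

For an instantaneous plane source, C(x,t) = M/(n_e·A·√(4πDt)) · exp(−(x−vt)²/(4Dt)), with n_e·A the pore (flow) area.
Plume center vt = 0.107 × 178 = 19.046 m, so the well at 17.2 m is 1.846 m upgradient of the peak.
√(4πDt) = 63.28 m, giving peak height M/(n_e·A·√(4πDt)) = 2.15/(0.37 × 12.2 × 63.28) = 0.007527 kg/m³.
(x−vt)²/(4Dt) = (-1.846)²/(4 × 1.79 × 178) = 0.002674; exp(−0.002674) = 0.9973.
C = 0.007527 × 0.9973 = 0.00751 kg/m³.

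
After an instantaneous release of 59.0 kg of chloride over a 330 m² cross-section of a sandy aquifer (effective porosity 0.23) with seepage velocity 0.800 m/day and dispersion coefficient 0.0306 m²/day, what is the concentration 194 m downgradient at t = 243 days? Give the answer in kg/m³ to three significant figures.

0.0800 kg/m³

For an instantaneous plane source, C(x,t) = M/(n_e·A·√(4πDt)) · exp(−(x−vt)²/(4Dt)), with n_e·A the pore (flow) area.
Plume center vt = 0.800 × 243 = 194.4 m, so the well at 194 m is 0.4 m upgradient of the peak.
√(4πDt) = 9.666 m, giving peak height M/(n_e·A·√(4πDt)) = 59.0/(0.23 × 330 × 9.666) = 0.08042 kg/m³.
(x−vt)²/(4Dt) = (-0.4)²/(4 × 0.0306 × 243) = 0.005379; exp(−0.005379) = 0.9946.
C = 0.08042 × 0.9946 = 0.0800 kg/m³.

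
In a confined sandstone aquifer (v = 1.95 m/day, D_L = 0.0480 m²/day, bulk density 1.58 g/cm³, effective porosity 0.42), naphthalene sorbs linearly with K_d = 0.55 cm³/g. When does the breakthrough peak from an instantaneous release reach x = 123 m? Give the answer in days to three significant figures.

194 days

Retardation factor R = 1 + ρ_b·K_d/n = 1 + 1.58 × 0.55/0.42 = 3.069.
Sorption retards both mechanisms: v_R = v/R = 0.6354 m/day, D_R = D/R = 0.01564 m²/day.
Peak time from v_R²t² + 2D_R t − x² = 0: t = (√(D_R² + v_R²x²) − D_R)/v_R².
√(D_R² + v_R²x²) = √(0.01564² + 0.6354² × 123²) = 78.15; v_R² = 0.4037.
t = (78.15 − 0.01564)/0.4037 = 194 days.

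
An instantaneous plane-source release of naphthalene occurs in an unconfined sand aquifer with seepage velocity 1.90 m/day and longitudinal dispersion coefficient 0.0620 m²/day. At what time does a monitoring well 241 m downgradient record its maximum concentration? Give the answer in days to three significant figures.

For the 1D instantaneous-source solution, setting ∂C/∂t = 0 at fixed x gives v²t² + 2Dt − x² = 0, so t = (√(D² + v²x²) − D)/v².
√(D² + v²x²) = √(0.0620² + 1.90² × 241²) = 457.9; v² = 3.61.
t = (457.9 − 0.0620)/3.61 = 127 days (vs. the pure-advection estimate x/v = 127 d).

127 days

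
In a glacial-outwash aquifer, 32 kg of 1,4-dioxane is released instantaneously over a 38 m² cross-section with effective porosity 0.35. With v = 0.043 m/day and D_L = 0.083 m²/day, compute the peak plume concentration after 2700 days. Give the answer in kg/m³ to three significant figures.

The peak of an instantaneous 1D plume sits at x = vt; there the Gaussian factor is 1 and C_max = M/(n_e·A·√(4πDt)), where n_e·A is the pore area the mass is dissolved in.
√(4πDt) = √(4π × 0.083 × 2700) = 53.07 m, so C_max = 32/(0.35 × 38 × 53.07) = 0.0453 kg/m³.

0.0453 kg/m³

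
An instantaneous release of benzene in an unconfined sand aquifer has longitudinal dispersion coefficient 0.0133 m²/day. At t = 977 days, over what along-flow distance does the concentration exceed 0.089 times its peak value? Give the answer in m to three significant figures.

22.4 m

The plume is Gaussian with σ = √(2Dt) = √(2 × 0.0133 × 977) = 5.098 m.
C/C_peak = exp(−Δx²/(2σ²)) = 0.089 ⇒ Δx = σ·√(−2 ln 0.089) = 5.098 × 2.200 = 11.22 m.
Width = 2Δx = 22.4 m.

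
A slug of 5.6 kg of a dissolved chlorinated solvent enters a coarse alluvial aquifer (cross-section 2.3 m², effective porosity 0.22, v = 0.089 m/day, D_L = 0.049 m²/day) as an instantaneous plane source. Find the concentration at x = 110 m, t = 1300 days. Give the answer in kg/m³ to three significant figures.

For an instantaneous plane source, C(x,t) = M/(n_e·A·√(4πDt)) · exp(−(x−vt)²/(4Dt)), with n_e·A the pore (flow) area.
Plume center vt = 0.089 × 1300 = 115.7 m, so the well at 110 m is 5.7 m upgradient of the peak.
√(4πDt) = 28.29 m, giving peak height M/(n_e·A·√(4πDt)) = 5.6/(0.22 × 2.3 × 28.29) = 0.3912 kg/m³.
(x−vt)²/(4Dt) = (-5.7)²/(4 × 0.049 × 1300) = 0.1275; exp(−0.1275) = 0.8803.
C = 0.3912 × 0.8803 = 0.344 kg/m³.

0.344 kg/m³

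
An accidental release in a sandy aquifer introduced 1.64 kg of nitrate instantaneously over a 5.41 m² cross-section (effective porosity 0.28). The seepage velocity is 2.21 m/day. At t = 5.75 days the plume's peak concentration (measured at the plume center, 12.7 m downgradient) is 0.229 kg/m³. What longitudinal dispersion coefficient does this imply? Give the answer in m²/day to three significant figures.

0.309 m²/day

At the plume center C_max = M/(n_e·A·√(4πDt)), so D = M²/(4πt·(n_e·A·C_max)²).
n_e·A·C_max = 0.28 × 5.41 × 0.229 = 0.3469 kg/m.
D = 1.64²/(4π × 5.75 × 0.3469²) = 0.309 m²/day.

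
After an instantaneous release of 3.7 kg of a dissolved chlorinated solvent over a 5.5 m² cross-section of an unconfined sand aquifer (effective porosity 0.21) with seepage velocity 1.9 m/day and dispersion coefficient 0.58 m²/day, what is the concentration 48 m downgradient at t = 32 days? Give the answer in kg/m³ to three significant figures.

For an instantaneous plane source, C(x,t) = M/(n_e·A·√(4πDt)) · exp(−(x−vt)²/(4Dt)), with n_e·A the pore (flow) area.
Plume center vt = 1.9 × 32 = 60.8 m, so the well at 48 m is 12.8 m upgradient of the peak.
√(4πDt) = 15.27 m, giving peak height M/(n_e·A·√(4πDt)) = 3.7/(0.21 × 5.5 × 15.27) = 0.2098 kg/m³.
(x−vt)²/(4Dt) = (-12.8)²/(4 × 0.58 × 32) = 2.207; exp(−2.207) = 0.1100.
C = 0.2098 × 0.1100 = 0.0231 kg/m³.

0.0231 kg/m³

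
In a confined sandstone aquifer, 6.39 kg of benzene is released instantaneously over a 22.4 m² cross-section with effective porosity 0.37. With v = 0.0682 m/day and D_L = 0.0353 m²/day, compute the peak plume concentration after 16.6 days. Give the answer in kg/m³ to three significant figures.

0.284 kg/m³

The peak of an instantaneous 1D plume sits at x = vt; there the Gaussian factor is 1 and C_max = M/(n_e·A·√(4πDt)), where n_e·A is the pore area the mass is dissolved in.
√(4πDt) = √(4π × 0.0353 × 16.6) = 2.714 m, so C_max = 6.39/(0.37 × 22.4 × 2.714) = 0.284 kg/m³.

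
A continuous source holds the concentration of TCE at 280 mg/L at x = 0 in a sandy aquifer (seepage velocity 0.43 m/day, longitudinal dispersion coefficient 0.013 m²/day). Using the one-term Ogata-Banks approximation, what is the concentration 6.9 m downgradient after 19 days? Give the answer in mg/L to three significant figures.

270 mg/L

For a continuous step input, C/C₀ ≈ ½·erfc((x−vt)/(2√(Dt))).
vt = 0.43 × 19 = 8.17 m and 2√(Dt) = 2√(0.013 × 19) = 0.9940 m.
Argument (x−vt)/(2√(Dt)) = (6.9 − 8.17)/0.9940 = -1.278; ½·erfc(-1.278) = 0.9646.
C = 280 × 0.9646 = 270 mg/L.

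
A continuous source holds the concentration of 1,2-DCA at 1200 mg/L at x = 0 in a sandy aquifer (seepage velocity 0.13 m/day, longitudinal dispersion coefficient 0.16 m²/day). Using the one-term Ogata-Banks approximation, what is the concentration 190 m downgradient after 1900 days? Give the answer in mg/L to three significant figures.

1190 mg/L

For a continuous step input, C/C₀ ≈ ½·erfc((x−vt)/(2√(Dt))).
vt = 0.13 × 1900 = 247 m and 2√(Dt) = 2√(0.16 × 1900) = 34.87 m.
Argument (x−vt)/(2√(Dt)) = (190 − 247)/34.87 = -1.635; ½·erfc(-1.635) = 0.9896.
C = 1200 × 0.9896 = 1190 mg/L.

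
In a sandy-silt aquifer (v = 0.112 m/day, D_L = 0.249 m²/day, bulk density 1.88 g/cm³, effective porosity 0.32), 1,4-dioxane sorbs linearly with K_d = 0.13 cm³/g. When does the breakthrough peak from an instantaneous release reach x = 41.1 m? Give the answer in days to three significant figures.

613 days

Retardation factor R = 1 + ρ_b·K_d/n = 1 + 1.88 × 0.13/0.32 = 1.764.
Sorption retards both mechanisms: v_R = v/R = 0.06349 m/day, D_R = D/R = 0.1412 m²/day.
Peak time from v_R²t² + 2D_R t − x² = 0: t = (√(D_R² + v_R²x²) − D_R)/v_R².
√(D_R² + v_R²x²) = √(0.1412² + 0.06349² × 41.1²) = 2.613; v_R² = 0.004031.
t = (2.613 − 0.1412)/0.004031 = 613 days.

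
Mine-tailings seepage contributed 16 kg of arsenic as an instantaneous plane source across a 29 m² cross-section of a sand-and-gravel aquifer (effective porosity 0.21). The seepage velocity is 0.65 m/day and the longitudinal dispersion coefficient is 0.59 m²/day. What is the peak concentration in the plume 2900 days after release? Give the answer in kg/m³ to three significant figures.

The peak of an instantaneous 1D plume sits at x = vt; there the Gaussian factor is 1 and C_max = M/(n_e·A·√(4πDt)), where n_e·A is the pore area the mass is dissolved in.
√(4πDt) = √(4π × 0.59 × 2900) = 146.6 m, so C_max = 16/(0.21 × 29 × 146.6) = 0.0179 kg/m³.

0.0179 kg/m³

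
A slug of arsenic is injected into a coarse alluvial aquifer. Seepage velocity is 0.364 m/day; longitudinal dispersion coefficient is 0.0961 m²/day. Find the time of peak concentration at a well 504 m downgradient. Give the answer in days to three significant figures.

1380 days

For the 1D instantaneous-source solution, setting ∂C/∂t = 0 at fixed x gives v²t² + 2Dt − x² = 0, so t = (√(D² + v²x²) − D)/v².
√(D² + v²x²) = √(0.0961² + 0.364² × 504²) = 183.5; v² = 0.132496.
t = (183.5 − 0.0961)/0.132496 = 1380 days (vs. the pure-advection estimate x/v = 1380 d).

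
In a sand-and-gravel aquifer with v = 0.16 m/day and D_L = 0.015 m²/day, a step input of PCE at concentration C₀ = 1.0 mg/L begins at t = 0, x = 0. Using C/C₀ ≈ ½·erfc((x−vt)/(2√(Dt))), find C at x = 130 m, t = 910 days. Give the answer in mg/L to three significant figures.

0.999 mg/L

For a continuous step input, C/C₀ ≈ ½·erfc((x−vt)/(2√(Dt))).
vt = 0.16 × 910 = 145.6 m and 2√(Dt) = 2√(0.015 × 910) = 7.389 m.
Argument (x−vt)/(2√(Dt)) = (130 − 145.6)/7.389 = -2.111; ½·erfc(-2.111) = 0.9986.
C = 1.0 × 0.9986 = 0.999 mg/L.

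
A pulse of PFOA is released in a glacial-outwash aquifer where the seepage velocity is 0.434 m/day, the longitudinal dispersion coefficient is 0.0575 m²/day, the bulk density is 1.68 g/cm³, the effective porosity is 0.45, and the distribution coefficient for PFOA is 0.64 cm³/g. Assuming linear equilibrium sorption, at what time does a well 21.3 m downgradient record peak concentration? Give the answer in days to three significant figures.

165 days

Retardation factor R = 1 + ρ_b·K_d/n = 1 + 1.68 × 0.64/0.45 = 3.389.
Sorption retards both mechanisms: v_R = v/R = 0.1281 m/day, D_R = D/R = 0.01697 m²/day.
Peak time from v_R²t² + 2D_R t − x² = 0: t = (√(D_R² + v_R²x²) − D_R)/v_R².
√(D_R² + v_R²x²) = √(0.01697² + 0.1281² × 21.3²) = 2.729; v_R² = 0.01641.
t = (2.729 − 0.01697)/0.01641 = 165 days.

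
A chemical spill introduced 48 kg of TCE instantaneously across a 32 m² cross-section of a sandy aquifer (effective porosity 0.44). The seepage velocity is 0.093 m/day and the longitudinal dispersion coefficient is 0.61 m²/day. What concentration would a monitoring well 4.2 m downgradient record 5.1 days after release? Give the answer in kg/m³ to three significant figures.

0.179 kg/m³

For an instantaneous plane source, C(x,t) = M/(n_e·A·√(4πDt)) · exp(−(x−vt)²/(4Dt)), with n_e·A the pore (flow) area.
Plume center vt = 0.093 × 5.1 = 0.4743 m, so the well at 4.2 m is 3.7257 m downgradient of the peak.
√(4πDt) = 6.253 m, giving peak height M/(n_e·A·√(4πDt)) = 48/(0.44 × 32 × 6.253) = 0.5452 kg/m³.
(x−vt)²/(4Dt) = (3.7257)²/(4 × 0.61 × 5.1) = 1.115; exp(−1.115) = 0.3279.
C = 0.5452 × 0.3279 = 0.179 kg/m³.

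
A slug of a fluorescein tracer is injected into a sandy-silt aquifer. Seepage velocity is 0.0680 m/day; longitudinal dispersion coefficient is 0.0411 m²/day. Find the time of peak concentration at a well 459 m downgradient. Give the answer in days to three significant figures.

For the 1D instantaneous-source solution, setting ∂C/∂t = 0 at fixed x gives v²t² + 2Dt − x² = 0, so t = (√(D² + v²x²) − D)/v².
√(D² + v²x²) = √(0.0411² + 0.0680² × 459²) = 31.21; v² = 0.004624.
t = (31.21 − 0.0411)/0.004624 = 6740 days (vs. the pure-advection estimate x/v = 6750 d).

6740 days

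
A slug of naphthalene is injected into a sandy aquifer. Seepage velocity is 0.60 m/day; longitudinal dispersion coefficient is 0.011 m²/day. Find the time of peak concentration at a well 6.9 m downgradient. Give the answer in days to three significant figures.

For the 1D instantaneous-source solution, setting ∂C/∂t = 0 at fixed x gives v²t² + 2Dt − x² = 0, so t = (√(D² + v²x²) − D)/v².
√(D² + v²x²) = √(0.011² + 0.60² × 6.9²) = 4.140; v² = 0.36.
t = (4.140 − 0.011)/0.36 = 11.5 days (vs. the pure-advection estimate x/v = 11.5 d).

11.5 days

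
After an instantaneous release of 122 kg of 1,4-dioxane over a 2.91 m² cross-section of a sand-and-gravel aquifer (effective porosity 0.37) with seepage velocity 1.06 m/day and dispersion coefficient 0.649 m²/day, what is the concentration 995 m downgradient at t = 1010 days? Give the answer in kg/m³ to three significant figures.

For an instantaneous plane source, C(x,t) = M/(n_e·A·√(4πDt)) · exp(−(x−vt)²/(4Dt)), with n_e·A the pore (flow) area.
Plume center vt = 1.06 × 1010 = 1070.6 m, so the well at 995 m is 75.6 m upgradient of the peak.
√(4πDt) = 90.76 m, giving peak height M/(n_e·A·√(4πDt)) = 122/(0.37 × 2.91 × 90.76) = 1.248 kg/m³.
(x−vt)²/(4Dt) = (-75.6)²/(4 × 0.649 × 1010) = 2.180; exp(−2.180) = 0.1130.
C = 1.248 × 0.1130 = 0.141 kg/m³.

0.141 kg/m³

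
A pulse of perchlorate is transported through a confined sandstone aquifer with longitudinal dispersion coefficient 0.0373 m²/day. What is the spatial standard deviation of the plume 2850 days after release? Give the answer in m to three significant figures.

Dispersive spreading gives a Gaussian with σ² = 2Dt; advection only shifts the center.
σ = √(2 × 0.0373 × 2850) = 14.6 m.

14.6 m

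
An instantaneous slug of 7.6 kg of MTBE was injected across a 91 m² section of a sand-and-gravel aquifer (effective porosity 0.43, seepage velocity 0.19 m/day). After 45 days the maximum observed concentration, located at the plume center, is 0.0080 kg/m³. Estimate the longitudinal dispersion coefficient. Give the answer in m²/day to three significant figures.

At the plume center C_max = M/(n_e·A·√(4πDt)), so D = M²/(4πt·(n_e·A·C_max)²).
n_e·A·C_max = 0.43 × 91 × 0.0080 = 0.3130 kg/m.
D = 7.6²/(4π × 45 × 0.3130²) = 1.04 m²/day.

1.04 m²/day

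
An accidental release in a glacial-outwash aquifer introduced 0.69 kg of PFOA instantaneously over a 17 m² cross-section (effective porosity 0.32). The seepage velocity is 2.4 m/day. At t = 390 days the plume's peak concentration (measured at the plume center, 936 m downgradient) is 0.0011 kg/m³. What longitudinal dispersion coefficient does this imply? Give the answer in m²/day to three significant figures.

At the plume center C_max = M/(n_e·A·√(4πDt)), so D = M²/(4πt·(n_e·A·C_max)²).
n_e·A·C_max = 0.32 × 17 × 0.0011 = 0.005984 kg/m.
D = 0.69²/(4π × 390 × 0.005984²) = 2.71 m²/day.

2.71 m²/day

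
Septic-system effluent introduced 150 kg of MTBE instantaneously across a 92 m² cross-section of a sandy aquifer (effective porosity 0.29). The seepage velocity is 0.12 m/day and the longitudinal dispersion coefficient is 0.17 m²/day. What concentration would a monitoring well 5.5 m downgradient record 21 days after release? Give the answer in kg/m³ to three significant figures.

For an instantaneous plane source, C(x,t) = M/(n_e·A·√(4πDt)) · exp(−(x−vt)²/(4Dt)), with n_e·A the pore (flow) area.
Plume center vt = 0.12 × 21 = 2.52 m, so the well at 5.5 m is 2.98 m downgradient of the peak.
√(4πDt) = 6.698 m, giving peak height M/(n_e·A·√(4πDt)) = 150/(0.29 × 92 × 6.698) = 0.8394 kg/m³.
(x−vt)²/(4Dt) = (2.98)²/(4 × 0.17 × 21) = 0.6219; exp(−0.6219) = 0.5369.
C = 0.8394 × 0.5369 = 0.451 kg/m³.

0.451 kg/m³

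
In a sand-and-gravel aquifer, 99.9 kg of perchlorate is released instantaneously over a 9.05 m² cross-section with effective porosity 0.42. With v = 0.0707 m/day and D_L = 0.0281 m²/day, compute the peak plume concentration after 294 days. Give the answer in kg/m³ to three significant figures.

The peak of an instantaneous 1D plume sits at x = vt; there the Gaussian factor is 1 and C_max = M/(n_e·A·√(4πDt)), where n_e·A is the pore area the mass is dissolved in.
√(4πDt) = √(4π × 0.0281 × 294) = 10.19 m, so C_max = 99.9/(0.42 × 9.05 × 10.19) = 2.58 kg/m³.

2.58 kg/m³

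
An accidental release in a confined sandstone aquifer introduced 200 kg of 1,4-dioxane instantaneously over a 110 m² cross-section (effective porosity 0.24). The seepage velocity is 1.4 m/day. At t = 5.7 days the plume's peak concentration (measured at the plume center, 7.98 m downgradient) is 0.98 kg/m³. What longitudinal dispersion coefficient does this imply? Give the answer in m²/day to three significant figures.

0.834 m²/day

At the plume center C_max = M/(n_e·A·√(4πDt)), so D = M²/(4πt·(n_e·A·C_max)²).
n_e·A·C_max = 0.24 × 110 × 0.98 = 25.87 kg/m.
D = 200²/(4π × 5.7 × 25.87²) = 0.834 m²/day.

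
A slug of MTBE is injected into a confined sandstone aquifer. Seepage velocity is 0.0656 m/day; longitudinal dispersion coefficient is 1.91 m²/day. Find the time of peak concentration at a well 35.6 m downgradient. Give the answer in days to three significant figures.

For the 1D instantaneous-source solution, setting ∂C/∂t = 0 at fixed x gives v²t² + 2Dt − x² = 0, so t = (√(D² + v²x²) − D)/v².
√(D² + v²x²) = √(1.91² + 0.0656² × 35.6²) = 3.017; v² = 0.00430336.
t = (3.017 − 1.91)/0.00430336 = 257 days (vs. the pure-advection estimate x/v = 543 d).

257 days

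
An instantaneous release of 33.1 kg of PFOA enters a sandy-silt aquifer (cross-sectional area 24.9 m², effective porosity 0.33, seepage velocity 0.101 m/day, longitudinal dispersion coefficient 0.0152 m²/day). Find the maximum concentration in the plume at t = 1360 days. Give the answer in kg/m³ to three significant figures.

The peak of an instantaneous 1D plume sits at x = vt; there the Gaussian factor is 1 and C_max = M/(n_e·A·√(4πDt)), where n_e·A is the pore area the mass is dissolved in.
√(4πDt) = √(4π × 0.0152 × 1360) = 16.12 m, so C_max = 33.1/(0.33 × 24.9 × 16.12) = 0.250 kg/m³.

0.250 kg/m³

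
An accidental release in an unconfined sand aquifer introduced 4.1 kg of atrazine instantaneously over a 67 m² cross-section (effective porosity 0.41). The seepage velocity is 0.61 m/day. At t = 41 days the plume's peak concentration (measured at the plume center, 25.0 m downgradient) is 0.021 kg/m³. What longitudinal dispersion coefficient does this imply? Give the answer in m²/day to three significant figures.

At the plume center C_max = M/(n_e·A·√(4πDt)), so D = M²/(4πt·(n_e·A·C_max)²).
n_e·A·C_max = 0.41 × 67 × 0.021 = 0.5769 kg/m.
D = 4.1²/(4π × 41 × 0.5769²) = 0.0980 m²/day.

0.0980 m²/day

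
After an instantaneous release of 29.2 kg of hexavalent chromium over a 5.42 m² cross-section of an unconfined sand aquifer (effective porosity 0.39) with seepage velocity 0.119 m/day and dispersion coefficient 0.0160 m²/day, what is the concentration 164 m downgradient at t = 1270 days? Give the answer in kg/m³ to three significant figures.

For an instantaneous plane source, C(x,t) = M/(n_e·A·√(4πDt)) · exp(−(x−vt)²/(4Dt)), with n_e·A the pore (flow) area.
Plume center vt = 0.119 × 1270 = 151.13 m, so the well at 164 m is 12.87 m downgradient of the peak.
√(4πDt) = 15.98 m, giving peak height M/(n_e·A·√(4πDt)) = 29.2/(0.39 × 5.42 × 15.98) = 0.8645 kg/m³.
(x−vt)²/(4Dt) = (12.87)²/(4 × 0.0160 × 1270) = 2.038; exp(−2.038) = 0.1303.
C = 0.8645 × 0.1303 = 0.113 kg/m³.

0.113 kg/m³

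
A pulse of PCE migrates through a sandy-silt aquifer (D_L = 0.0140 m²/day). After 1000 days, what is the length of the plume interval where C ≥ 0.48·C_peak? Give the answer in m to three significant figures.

The plume is Gaussian with σ = √(2Dt) = √(2 × 0.0140 × 1000) = 5.292 m.
C/C_peak = exp(−Δx²/(2σ²)) = 0.48 ⇒ Δx = σ·√(−2 ln 0.48) = 5.292 × 1.212 = 6.414 m.
Width = 2Δx = 12.8 m.

12.8 m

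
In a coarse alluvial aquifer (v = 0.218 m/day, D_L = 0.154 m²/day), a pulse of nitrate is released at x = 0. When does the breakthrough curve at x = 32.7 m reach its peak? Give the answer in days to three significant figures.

For the 1D instantaneous-source solution, setting ∂C/∂t = 0 at fixed x gives v²t² + 2Dt − x² = 0, so t = (√(D² + v²x²) − D)/v².
√(D² + v²x²) = √(0.154² + 0.218² × 32.7²) = 7.130; v² = 0.047524.
t = (7.130 − 0.154)/0.047524 = 147 days (vs. the pure-advection estimate x/v = 150 d).

147 days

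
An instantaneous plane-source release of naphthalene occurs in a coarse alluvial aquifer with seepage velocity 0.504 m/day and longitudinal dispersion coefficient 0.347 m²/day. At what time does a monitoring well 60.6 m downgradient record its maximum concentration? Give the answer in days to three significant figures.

For the 1D instantaneous-source solution, setting ∂C/∂t = 0 at fixed x gives v²t² + 2Dt − x² = 0, so t = (√(D² + v²x²) − D)/v².
√(D² + v²x²) = √(0.347² + 0.504² × 60.6²) = 30.54; v² = 0.254016.
t = (30.54 − 0.347)/0.254016 = 119 days (vs. the pure-advection estimate x/v = 120 d).

119 days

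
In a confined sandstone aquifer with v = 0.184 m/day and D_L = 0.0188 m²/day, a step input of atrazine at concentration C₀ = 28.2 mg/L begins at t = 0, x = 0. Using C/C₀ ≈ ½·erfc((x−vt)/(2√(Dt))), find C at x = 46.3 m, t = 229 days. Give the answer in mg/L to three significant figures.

2.20 mg/L

For a continuous step input, C/C₀ ≈ ½·erfc((x−vt)/(2√(Dt))).
vt = 0.184 × 229 = 42.136 m and 2√(Dt) = 2√(0.0188 × 229) = 4.150 m.
Argument (x−vt)/(2√(Dt)) = (46.3 − 42.136)/4.150 = 1.003; ½·erfc(1.003) = 0.07803.
C = 28.2 × 0.07803 = 2.20 mg/L.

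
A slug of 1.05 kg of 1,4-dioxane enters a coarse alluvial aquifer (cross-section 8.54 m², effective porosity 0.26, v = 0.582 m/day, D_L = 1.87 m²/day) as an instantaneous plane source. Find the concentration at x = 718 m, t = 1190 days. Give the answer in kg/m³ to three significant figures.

0.00263 kg/m³

For an instantaneous plane source, C(x,t) = M/(n_e·A·√(4πDt)) · exp(−(x−vt)²/(4Dt)), with n_e·A the pore (flow) area.
Plume center vt = 0.582 × 1190 = 692.58 m, so the well at 718 m is 25.42 m downgradient of the peak.
√(4πDt) = 167.2 m, giving peak height M/(n_e·A·√(4πDt)) = 1.05/(0.26 × 8.54 × 167.2) = 0.002828 kg/m³.
(x−vt)²/(4Dt) = (25.42)²/(4 × 1.87 × 1190) = 0.07259; exp(−0.07259) = 0.9300.
C = 0.002828 × 0.9300 = 0.00263 kg/m³.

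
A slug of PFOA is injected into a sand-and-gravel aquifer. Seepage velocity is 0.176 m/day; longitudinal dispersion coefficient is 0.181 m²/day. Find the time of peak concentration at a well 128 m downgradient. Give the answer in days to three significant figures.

For the 1D instantaneous-source solution, setting ∂C/∂t = 0 at fixed x gives v²t² + 2Dt − x² = 0, so t = (√(D² + v²x²) − D)/v².
√(D² + v²x²) = √(0.181² + 0.176² × 128²) = 22.53; v² = 0.030976.
t = (22.53 − 0.181)/0.030976 = 721 days (vs. the pure-advection estimate x/v = 727 d).

721 days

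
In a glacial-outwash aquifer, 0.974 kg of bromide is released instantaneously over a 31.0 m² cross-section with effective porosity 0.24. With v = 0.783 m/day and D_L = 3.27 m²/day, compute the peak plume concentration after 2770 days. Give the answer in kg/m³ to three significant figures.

The peak of an instantaneous 1D plume sits at x = vt; there the Gaussian factor is 1 and C_max = M/(n_e·A·√(4πDt)), where n_e·A is the pore area the mass is dissolved in.
√(4πDt) = √(4π × 3.27 × 2770) = 337.4 m, so C_max = 0.974/(0.24 × 31.0 × 337.4) = 0.000388 kg/m³.

0.000388 kg/m³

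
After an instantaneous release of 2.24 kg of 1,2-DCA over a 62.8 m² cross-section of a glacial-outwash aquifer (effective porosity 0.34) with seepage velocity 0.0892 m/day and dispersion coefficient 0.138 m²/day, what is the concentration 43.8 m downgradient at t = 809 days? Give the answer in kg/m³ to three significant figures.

For an instantaneous plane source, C(x,t) = M/(n_e·A·√(4πDt)) · exp(−(x−vt)²/(4Dt)), with n_e·A the pore (flow) area.
Plume center vt = 0.0892 × 809 = 72.1628 m, so the well at 43.8 m is 28.3628 m upgradient of the peak.
√(4πDt) = 37.46 m, giving peak height M/(n_e·A·√(4πDt)) = 2.24/(0.34 × 62.8 × 37.46) = 0.002801 kg/m³.
(x−vt)²/(4Dt) = (-28.3628)²/(4 × 0.138 × 809) = 1.801; exp(−1.801) = 0.1651.
C = 0.002801 × 0.1651 = 0.000462 kg/m³.

0.000462 kg/m³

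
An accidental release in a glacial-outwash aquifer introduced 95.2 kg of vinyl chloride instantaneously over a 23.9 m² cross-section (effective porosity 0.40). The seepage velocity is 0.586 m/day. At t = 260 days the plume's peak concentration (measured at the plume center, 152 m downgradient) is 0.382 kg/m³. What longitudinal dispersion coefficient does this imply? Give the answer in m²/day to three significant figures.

0.208 m²/day

At the plume center C_max = M/(n_e·A·√(4πDt)), so D = M²/(4πt·(n_e·A·C_max)²).
n_e·A·C_max = 0.40 × 23.9 × 0.382 = 3.652 kg/m.
D = 95.2²/(4π × 260 × 3.652²) = 0.208 m²/day.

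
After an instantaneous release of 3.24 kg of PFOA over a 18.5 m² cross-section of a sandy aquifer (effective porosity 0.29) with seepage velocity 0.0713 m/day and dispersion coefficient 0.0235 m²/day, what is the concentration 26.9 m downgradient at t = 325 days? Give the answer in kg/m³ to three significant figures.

For an instantaneous plane source, C(x,t) = M/(n_e·A·√(4πDt)) · exp(−(x−vt)²/(4Dt)), with n_e·A the pore (flow) area.
Plume center vt = 0.0713 × 325 = 23.1725 m, so the well at 26.9 m is 3.7275 m downgradient of the peak.
√(4πDt) = 9.797 m, giving peak height M/(n_e·A·√(4πDt)) = 3.24/(0.29 × 18.5 × 9.797) = 0.06164 kg/m³.
(x−vt)²/(4Dt) = (3.7275)²/(4 × 0.0235 × 325) = 0.4548; exp(−0.4548) = 0.6346.
C = 0.06164 × 0.6346 = 0.0391 kg/m³.

0.0391 kg/m³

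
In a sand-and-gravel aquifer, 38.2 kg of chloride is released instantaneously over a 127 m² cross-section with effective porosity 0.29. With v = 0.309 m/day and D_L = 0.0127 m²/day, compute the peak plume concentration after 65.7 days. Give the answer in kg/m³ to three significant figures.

0.320 kg/m³

The peak of an instantaneous 1D plume sits at x = vt; there the Gaussian factor is 1 and C_max = M/(n_e·A·√(4πDt)), where n_e·A is the pore area the mass is dissolved in.
√(4πDt) = √(4π × 0.0127 × 65.7) = 3.238 m, so C_max = 38.2/(0.29 × 127 × 3.238) = 0.320 kg/m³.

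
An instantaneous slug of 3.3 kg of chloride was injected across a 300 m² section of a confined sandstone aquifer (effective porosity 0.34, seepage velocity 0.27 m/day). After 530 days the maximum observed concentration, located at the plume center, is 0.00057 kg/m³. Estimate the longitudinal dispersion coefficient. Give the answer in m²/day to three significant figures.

0.484 m²/day

At the plume center C_max = M/(n_e·A·√(4πDt)), so D = M²/(4πt·(n_e·A·C_max)²).
n_e·A·C_max = 0.34 × 300 × 0.00057 = 0.05814 kg/m.
D = 3.3²/(4π × 530 × 0.05814²) = 0.484 m²/day.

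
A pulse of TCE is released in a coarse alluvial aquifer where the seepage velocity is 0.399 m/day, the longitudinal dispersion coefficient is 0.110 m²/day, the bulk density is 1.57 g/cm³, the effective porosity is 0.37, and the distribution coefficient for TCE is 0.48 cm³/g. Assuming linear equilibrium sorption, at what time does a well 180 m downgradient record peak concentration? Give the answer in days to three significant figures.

Retardation factor R = 1 + ρ_b·K_d/n = 1 + 1.57 × 0.48/0.37 = 3.037.
Sorption retards both mechanisms: v_R = v/R = 0.1314 m/day, D_R = D/R = 0.03622 m²/day.
Peak time from v_R²t² + 2D_R t − x² = 0: t = (√(D_R² + v_R²x²) − D_R)/v_R².
√(D_R² + v_R²x²) = √(0.03622² + 0.1314² × 180²) = 23.65; v_R² = 0.01727.
t = (23.65 − 0.03622)/0.01727 = 1370 days.

1370 days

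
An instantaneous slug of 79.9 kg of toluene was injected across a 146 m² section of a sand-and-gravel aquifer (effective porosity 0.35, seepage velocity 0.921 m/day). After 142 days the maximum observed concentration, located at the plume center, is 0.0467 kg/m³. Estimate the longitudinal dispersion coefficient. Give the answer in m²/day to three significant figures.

0.628 m²/day

At the plume center C_max = M/(n_e·A·√(4πDt)), so D = M²/(4πt·(n_e·A·C_max)²).
n_e·A·C_max = 0.35 × 146 × 0.0467 = 2.386 kg/m.
D = 79.9²/(4π × 142 × 2.386²) = 0.628 m²/day.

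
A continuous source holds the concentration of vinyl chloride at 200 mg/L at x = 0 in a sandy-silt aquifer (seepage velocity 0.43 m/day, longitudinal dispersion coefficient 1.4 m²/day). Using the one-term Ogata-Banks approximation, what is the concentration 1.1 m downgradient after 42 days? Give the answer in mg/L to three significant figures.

For a continuous step input, C/C₀ ≈ ½·erfc((x−vt)/(2√(Dt))).
vt = 0.43 × 42 = 18.06 m and 2√(Dt) = 2√(1.4 × 42) = 15.34 m.
Argument (x−vt)/(2√(Dt)) = (1.1 − 18.06)/15.34 = -1.106; ½·erfc(-1.106) = 0.9411.
C = 200 × 0.9411 = 188 mg/L.

188 mg/L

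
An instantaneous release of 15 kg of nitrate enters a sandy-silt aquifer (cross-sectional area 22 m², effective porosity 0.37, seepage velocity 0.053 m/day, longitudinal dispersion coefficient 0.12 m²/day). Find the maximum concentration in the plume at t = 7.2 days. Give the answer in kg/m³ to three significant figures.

0.559 kg/m³

The peak of an instantaneous 1D plume sits at x = vt; there the Gaussian factor is 1 and C_max = M/(n_e·A·√(4πDt)), where n_e·A is the pore area the mass is dissolved in.
√(4πDt) = √(4π × 0.12 × 7.2) = 3.295 m, so C_max = 15/(0.37 × 22 × 3.295) = 0.559 kg/m³.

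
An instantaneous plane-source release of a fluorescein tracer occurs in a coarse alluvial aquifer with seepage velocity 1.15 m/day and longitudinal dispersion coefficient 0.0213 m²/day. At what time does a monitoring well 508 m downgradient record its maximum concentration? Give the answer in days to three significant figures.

442 days

For the 1D instantaneous-source solution, setting ∂C/∂t = 0 at fixed x gives v²t² + 2Dt − x² = 0, so t = (√(D² + v²x²) − D)/v².
√(D² + v²x²) = √(0.0213² + 1.15² × 508²) = 584.2; v² = 1.3225.
t = (584.2 − 0.0213)/1.3225 = 442 days (vs. the pure-advection estimate x/v = 442 d).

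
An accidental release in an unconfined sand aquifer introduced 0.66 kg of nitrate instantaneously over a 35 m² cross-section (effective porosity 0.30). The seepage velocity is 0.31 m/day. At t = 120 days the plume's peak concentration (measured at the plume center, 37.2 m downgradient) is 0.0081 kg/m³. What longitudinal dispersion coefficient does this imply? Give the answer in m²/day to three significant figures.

At the plume center C_max = M/(n_e·A·√(4πDt)), so D = M²/(4πt·(n_e·A·C_max)²).
n_e·A·C_max = 0.30 × 35 × 0.0081 = 0.08505 kg/m.
D = 0.66²/(4π × 120 × 0.08505²) = 0.0399 m²/day.

0.0399 m²/day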